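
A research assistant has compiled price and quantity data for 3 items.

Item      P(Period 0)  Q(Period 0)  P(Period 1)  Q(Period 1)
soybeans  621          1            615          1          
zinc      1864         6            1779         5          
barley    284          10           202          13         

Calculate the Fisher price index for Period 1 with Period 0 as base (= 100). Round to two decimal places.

Laspeyres component (base-period weights):
ΣP(Period 1)Q(Period 0) = 615×1 + 1779×6 + 202×10 = 615 + 10674 + 2020 = 13309
ΣP(Period 0)Q(Period 0) = 621×1 + 1864×6 + 284×10 = 621 + 11184 + 2840 = 14645
L = 13309 / 14645 × 100 = 90.8774
Paasche component (current-period weights):
ΣP(Period 1)Q(Period 1) = 615×1 + 1779×5 + 202×13 = 615 + 8895 + 2626 = 12136
ΣP(Period 0)Q(Period 1) = 621×1 + 1864×5 + 284×13 = 621 + 9320 + 3692 = 13633
P = 12136 / 13633 × 100 = 89.0193
Fisher = √(L × P) = √(90.8774 × 89.0193) = 89.9436

89.94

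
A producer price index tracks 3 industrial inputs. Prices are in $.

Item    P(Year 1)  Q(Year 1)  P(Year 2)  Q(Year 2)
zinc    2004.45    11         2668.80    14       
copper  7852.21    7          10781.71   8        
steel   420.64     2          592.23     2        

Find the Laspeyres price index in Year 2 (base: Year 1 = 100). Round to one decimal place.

136.2

Laspeyres price index uses base-period quantities as weights.
ΣP(Year 2)·Q(Year 1) = 2668.80×11 + 10781.71×7 + 592.23×2 = 29356.8 + 75471.97 + 1184.46 = 106013.23
ΣP(Year 1)·Q(Year 1) = 2004.45×11 + 7852.21×7 + 420.64×2 = 22048.95 + 54965.47 + 841.28 = 77855.7
Index = 106013.23 / 77855.7 × 100 = 136.1663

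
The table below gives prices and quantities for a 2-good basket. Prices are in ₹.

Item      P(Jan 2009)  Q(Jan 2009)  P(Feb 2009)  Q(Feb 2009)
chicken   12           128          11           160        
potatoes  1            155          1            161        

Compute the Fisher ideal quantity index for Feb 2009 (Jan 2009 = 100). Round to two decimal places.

122.98

Laspeyres component (base-period weights):
ΣP(Jan 2009)Q(Feb 2009) = 12×160 + 1×161 = 1920 + 161 = 2081
ΣP(Jan 2009)Q(Jan 2009) = 12×128 + 1×155 = 1536 + 155 = 1691
L = 2081 / 1691 × 100 = 123.0633
Paasche component (current-period weights):
ΣP(Feb 2009)Q(Feb 2009) = 11×160 + 1×161 = 1760 + 161 = 1921
ΣP(Feb 2009)Q(Jan 2009) = 11×128 + 1×155 = 1408 + 155 = 1563
P = 1921 / 1563 × 100 = 122.9047
Fisher = √(L × P) = √(123.0633 × 122.9047) = 122.9839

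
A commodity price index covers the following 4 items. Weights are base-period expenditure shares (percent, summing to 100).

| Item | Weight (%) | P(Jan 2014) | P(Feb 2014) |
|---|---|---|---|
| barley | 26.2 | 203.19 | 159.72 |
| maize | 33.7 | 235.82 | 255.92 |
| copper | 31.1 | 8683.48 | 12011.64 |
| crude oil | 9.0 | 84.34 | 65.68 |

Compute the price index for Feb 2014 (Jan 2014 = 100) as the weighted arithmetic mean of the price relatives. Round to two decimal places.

barley: 26.2 × (159.72/203.19) = 26.2 × 0.786062 = 20.5948
maize: 33.7 × (255.92/235.82) = 33.7 × 1.085235 = 36.5724
copper: 31.1 × (12011.64/8683.48) = 31.1 × 1.383275 = 43.0198
crude oil: 9.0 × (65.68/84.34) = 9.0 × 0.778753 = 7.0088
Index = Σ wᵢ·(p₁ᵢ/p₀ᵢ) = 20.5948 + 36.5724 + 43.0198 + 7.0088 = 107.1959

107.20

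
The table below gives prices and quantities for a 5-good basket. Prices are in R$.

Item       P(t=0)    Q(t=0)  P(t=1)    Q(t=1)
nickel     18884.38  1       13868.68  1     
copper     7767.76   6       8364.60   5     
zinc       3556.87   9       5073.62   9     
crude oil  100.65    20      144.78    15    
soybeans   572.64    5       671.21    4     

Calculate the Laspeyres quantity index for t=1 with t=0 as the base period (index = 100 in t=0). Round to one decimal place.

Laspeyres quantity index uses base-period prices as weights.
ΣP(t=0)·Q(t=1) = 18884.38×1 + 7767.76×5 + 3556.87×9 + 100.65×15 + 572.64×4 = 18884.38 + 38838.8 + 32011.83 + 1509.75 + 2290.56 = 93535.32
ΣP(t=0)·Q(t=0) = 18884.38×1 + 7767.76×6 + 3556.87×9 + 100.65×20 + 572.64×5 = 18884.38 + 46606.56 + 32011.83 + 2013 + 2863.2 = 102378.97
Index = 93535.32 / 102378.97 × 100 = 91.3618

91.4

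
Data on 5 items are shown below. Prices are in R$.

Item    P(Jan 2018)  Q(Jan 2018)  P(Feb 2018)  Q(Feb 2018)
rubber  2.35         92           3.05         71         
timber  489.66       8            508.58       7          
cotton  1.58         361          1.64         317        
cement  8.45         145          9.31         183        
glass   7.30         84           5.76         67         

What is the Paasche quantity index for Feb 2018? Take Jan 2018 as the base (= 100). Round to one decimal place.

Paasche quantity index uses current-period prices as weights.
ΣP(Feb 2018)·Q(Feb 2018) = 3.05×71 + 508.58×7 + 1.64×317 + 9.31×183 + 5.76×67 = 216.55 + 3560.06 + 519.88 + 1703.73 + 385.92 = 6386.14
ΣP(Feb 2018)·Q(Jan 2018) = 3.05×92 + 508.58×8 + 1.64×361 + 9.31×145 + 5.76×84 = 280.6 + 4068.64 + 592.04 + 1349.95 + 483.84 = 6775.07
Index = 6386.14 / 6775.07 × 100 = 94.2594

94.3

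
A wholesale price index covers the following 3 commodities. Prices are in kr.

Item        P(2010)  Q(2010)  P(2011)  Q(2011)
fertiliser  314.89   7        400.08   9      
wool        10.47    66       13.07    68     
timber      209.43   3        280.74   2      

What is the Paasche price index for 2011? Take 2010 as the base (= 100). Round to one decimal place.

127.4

Paasche price index uses current-period quantities as weights.
ΣP(2011)·Q(2011) = 400.08×9 + 13.07×68 + 280.74×2 = 3600.72 + 888.76 + 561.48 = 5050.96
ΣP(2010)·Q(2011) = 314.89×9 + 10.47×68 + 209.43×2 = 2834.01 + 711.96 + 418.86 = 3964.83
Index = 5050.96 / 3964.83 × 100 = 127.3941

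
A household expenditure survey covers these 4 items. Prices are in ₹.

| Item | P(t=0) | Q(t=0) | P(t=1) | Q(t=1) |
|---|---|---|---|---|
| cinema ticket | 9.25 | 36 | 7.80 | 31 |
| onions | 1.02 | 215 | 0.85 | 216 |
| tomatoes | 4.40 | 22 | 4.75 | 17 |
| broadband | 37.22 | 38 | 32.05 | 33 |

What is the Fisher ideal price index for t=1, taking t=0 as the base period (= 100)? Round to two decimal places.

Laspeyres component (base-period weights):
ΣP(t=1)Q(t=0) = 7.80×36 + 0.85×215 + 4.75×22 + 32.05×38 = 280.8 + 182.75 + 104.5 + 1217.9 = 1785.95
ΣP(t=0)Q(t=0) = 9.25×36 + 1.02×215 + 4.40×22 + 37.22×38 = 333 + 219.3 + 96.8 + 1414.36 = 2063.46
L = 1785.95 / 2063.46 × 100 = 86.5512
Paasche component (current-period weights):
ΣP(t=1)Q(t=1) = 7.80×31 + 0.85×216 + 4.75×17 + 32.05×33 = 241.8 + 183.6 + 80.75 + 1057.65 = 1563.8
ΣP(t=0)Q(t=1) = 9.25×31 + 1.02×216 + 4.40×17 + 37.22×33 = 286.75 + 220.32 + 74.8 + 1228.26 = 1810.13
P = 1563.8 / 1810.13 × 100 = 86.3916
Fisher = √(L × P) = √(86.5512 × 86.3916) = 86.4714

86.47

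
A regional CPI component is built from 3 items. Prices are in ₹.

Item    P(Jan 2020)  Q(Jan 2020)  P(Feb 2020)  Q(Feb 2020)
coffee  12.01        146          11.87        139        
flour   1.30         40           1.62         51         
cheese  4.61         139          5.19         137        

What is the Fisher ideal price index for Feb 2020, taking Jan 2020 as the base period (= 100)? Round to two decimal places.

Laspeyres component (base-period weights):
ΣP(Feb 2020)Q(Jan 2020) = 11.87×146 + 1.62×40 + 5.19×139 = 1733.02 + 64.8 + 721.41 = 2519.23
ΣP(Jan 2020)Q(Jan 2020) = 12.01×146 + 1.30×40 + 4.61×139 = 1753.46 + 52 + 640.79 = 2446.25
L = 2519.23 / 2446.25 × 100 = 102.9833
Paasche component (current-period weights):
ΣP(Feb 2020)Q(Feb 2020) = 11.87×139 + 1.62×51 + 5.19×137 = 1649.93 + 82.62 + 711.03 = 2443.58
ΣP(Jan 2020)Q(Feb 2020) = 12.01×139 + 1.30×51 + 4.61×137 = 1669.39 + 66.3 + 631.57 = 2367.26
P = 2443.58 / 2367.26 × 100 = 103.2240
Fisher = √(L × P) = √(102.9833 × 103.2240) = 103.1036

103.10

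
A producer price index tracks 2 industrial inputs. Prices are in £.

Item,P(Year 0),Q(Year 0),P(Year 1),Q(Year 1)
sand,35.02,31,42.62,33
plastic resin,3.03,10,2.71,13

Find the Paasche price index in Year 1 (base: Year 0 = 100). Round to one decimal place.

120.6

Paasche price index uses current-period quantities as weights.
ΣP(Year 1)·Q(Year 1) = 42.62×33 + 2.71×13 = 1406.46 + 35.23 = 1441.69
ΣP(Year 0)·Q(Year 1) = 35.02×33 + 3.03×13 = 1155.66 + 39.39 = 1195.05
Index = 1441.69 / 1195.05 × 100 = 120.6385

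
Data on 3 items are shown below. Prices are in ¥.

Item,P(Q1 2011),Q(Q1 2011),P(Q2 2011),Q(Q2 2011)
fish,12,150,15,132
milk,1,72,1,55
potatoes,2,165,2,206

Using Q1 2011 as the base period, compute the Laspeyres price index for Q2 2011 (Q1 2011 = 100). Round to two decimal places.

Laspeyres price index uses base-period quantities as weights.
ΣP(Q2 2011)·Q(Q1 2011) = 15×150 + 1×72 + 2×165 = 2250 + 72 + 330 = 2652
ΣP(Q1 2011)·Q(Q1 2011) = 12×150 + 1×72 + 2×165 = 1800 + 72 + 330 = 2202
Index = 2652 / 2202 × 100 = 120.4360

120.44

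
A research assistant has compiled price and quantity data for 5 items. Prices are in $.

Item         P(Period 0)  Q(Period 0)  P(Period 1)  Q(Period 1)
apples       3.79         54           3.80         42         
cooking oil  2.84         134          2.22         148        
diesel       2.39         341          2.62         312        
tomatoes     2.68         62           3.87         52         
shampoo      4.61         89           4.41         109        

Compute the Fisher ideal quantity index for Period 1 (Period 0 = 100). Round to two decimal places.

98.74

Laspeyres component (base-period weights):
ΣP(Period 0)Q(Period 1) = 3.79×42 + 2.84×148 + 2.39×312 + 2.68×52 + 4.61×109 = 159.18 + 420.32 + 745.68 + 139.36 + 502.49 = 1967.03
ΣP(Period 0)Q(Period 0) = 3.79×54 + 2.84×134 + 2.39×341 + 2.68×62 + 4.61×89 = 204.66 + 380.56 + 814.99 + 166.16 + 410.29 = 1976.66
L = 1967.03 / 1976.66 × 100 = 99.5128
Paasche component (current-period weights):
ΣP(Period 1)Q(Period 1) = 3.80×42 + 2.22×148 + 2.62×312 + 3.87×52 + 4.41×109 = 159.6 + 328.56 + 817.44 + 201.24 + 480.69 = 1987.53
ΣP(Period 1)Q(Period 0) = 3.80×54 + 2.22×134 + 2.62×341 + 3.87×62 + 4.41×89 = 205.2 + 297.48 + 893.42 + 239.94 + 392.49 = 2028.53
P = 1987.53 / 2028.53 × 100 = 97.9788
Fisher = √(L × P) = √(99.5128 × 97.9788) = 98.7428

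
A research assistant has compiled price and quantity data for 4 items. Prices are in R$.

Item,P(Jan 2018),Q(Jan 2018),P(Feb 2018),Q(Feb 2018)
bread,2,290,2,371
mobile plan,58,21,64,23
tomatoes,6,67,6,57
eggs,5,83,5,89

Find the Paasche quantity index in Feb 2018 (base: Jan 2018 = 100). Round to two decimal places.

109.49

Paasche quantity index uses current-period prices as weights.
ΣP(Feb 2018)·Q(Feb 2018) = 2×371 + 64×23 + 6×57 + 5×89 = 742 + 1472 + 342 + 445 = 3001
ΣP(Feb 2018)·Q(Jan 2018) = 2×290 + 64×21 + 6×67 + 5×83 = 580 + 1344 + 402 + 415 = 2741
Index = 3001 / 2741 × 100 = 109.4856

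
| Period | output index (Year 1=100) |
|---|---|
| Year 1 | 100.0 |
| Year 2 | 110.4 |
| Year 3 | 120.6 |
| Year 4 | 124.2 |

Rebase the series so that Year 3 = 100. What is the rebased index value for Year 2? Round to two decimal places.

Rebased(Year 2) = 110.4 / 120.6 × 100 = 91.5423

91.54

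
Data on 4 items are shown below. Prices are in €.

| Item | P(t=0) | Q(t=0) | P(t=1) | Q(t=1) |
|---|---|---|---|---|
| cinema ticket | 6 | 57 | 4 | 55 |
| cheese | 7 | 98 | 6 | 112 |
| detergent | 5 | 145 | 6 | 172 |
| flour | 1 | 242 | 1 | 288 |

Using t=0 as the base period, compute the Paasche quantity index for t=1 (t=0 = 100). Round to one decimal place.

114.7

Paasche quantity index uses current-period prices as weights.
ΣP(t=1)·Q(t=1) = 4×55 + 6×112 + 6×172 + 1×288 = 220 + 672 + 1032 + 288 = 2212
ΣP(t=1)·Q(t=0) = 4×57 + 6×98 + 6×145 + 1×242 = 228 + 588 + 870 + 242 = 1928
Index = 2212 / 1928 × 100 = 114.7303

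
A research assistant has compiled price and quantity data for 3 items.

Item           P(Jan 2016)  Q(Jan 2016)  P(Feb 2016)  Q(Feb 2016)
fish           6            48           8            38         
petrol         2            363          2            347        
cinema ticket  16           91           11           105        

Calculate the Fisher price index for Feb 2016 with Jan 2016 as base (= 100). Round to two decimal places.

84.09

Laspeyres component (base-period weights):
ΣP(Feb 2016)Q(Jan 2016) = 8×48 + 2×363 + 11×91 = 384 + 726 + 1001 = 2111
ΣP(Jan 2016)Q(Jan 2016) = 6×48 + 2×363 + 16×91 = 288 + 726 + 1456 = 2470
L = 2111 / 2470 × 100 = 85.4656
Paasche component (current-period weights):
ΣP(Feb 2016)Q(Feb 2016) = 8×38 + 2×347 + 11×105 = 304 + 694 + 1155 = 2153
ΣP(Jan 2016)Q(Feb 2016) = 6×38 + 2×347 + 16×105 = 228 + 694 + 1680 = 2602
P = 2153 / 2602 × 100 = 82.7440
Fisher = √(L × P) = √(85.4656 × 82.7440) = 84.0938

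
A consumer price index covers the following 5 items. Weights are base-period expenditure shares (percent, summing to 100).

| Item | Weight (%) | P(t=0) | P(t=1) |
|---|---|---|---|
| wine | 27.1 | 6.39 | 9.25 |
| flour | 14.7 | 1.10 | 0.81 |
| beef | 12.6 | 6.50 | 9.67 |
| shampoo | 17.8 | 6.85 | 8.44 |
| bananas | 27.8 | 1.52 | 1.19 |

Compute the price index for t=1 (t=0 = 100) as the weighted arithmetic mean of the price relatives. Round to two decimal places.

112.49

wine: 27.1 × (9.25/6.39) = 27.1 × 1.447574 = 39.2293
flour: 14.7 × (0.81/1.10) = 14.7 × 0.736364 = 10.8245
beef: 12.6 × (9.67/6.50) = 12.6 × 1.487692 = 18.7449
shampoo: 17.8 × (8.44/6.85) = 17.8 × 1.232117 = 21.9317
bananas: 27.8 × (1.19/1.52) = 27.8 × 0.782895 = 21.7645
Index = Σ wᵢ·(p₁ᵢ/p₀ᵢ) = 39.2293 + 10.8245 + 18.7449 + 21.9317 + 21.7645 = 112.4949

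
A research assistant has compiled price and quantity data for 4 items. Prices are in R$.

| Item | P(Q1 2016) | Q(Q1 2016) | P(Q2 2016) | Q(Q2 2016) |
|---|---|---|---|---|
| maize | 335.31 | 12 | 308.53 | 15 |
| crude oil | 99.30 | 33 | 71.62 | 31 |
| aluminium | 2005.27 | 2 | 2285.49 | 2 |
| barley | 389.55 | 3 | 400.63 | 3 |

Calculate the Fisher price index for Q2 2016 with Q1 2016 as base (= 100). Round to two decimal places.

Laspeyres component (base-period weights):
ΣP(Q2 2016)Q(Q1 2016) = 308.53×12 + 71.62×33 + 2285.49×2 + 400.63×3 = 3702.36 + 2363.46 + 4570.98 + 1201.89 = 11838.69
ΣP(Q1 2016)Q(Q1 2016) = 335.31×12 + 99.30×33 + 2005.27×2 + 389.55×3 = 4023.72 + 3276.9 + 4010.54 + 1168.65 = 12479.81
L = 11838.69 / 12479.81 × 100 = 94.8627
Paasche component (current-period weights):
ΣP(Q2 2016)Q(Q2 2016) = 308.53×15 + 71.62×31 + 2285.49×2 + 400.63×3 = 4627.95 + 2220.22 + 4570.98 + 1201.89 = 12621.04
ΣP(Q1 2016)Q(Q2 2016) = 335.31×15 + 99.30×31 + 2005.27×2 + 389.55×3 = 5029.65 + 3078.3 + 4010.54 + 1168.65 = 13287.14
P = 12621.04 / 13287.14 × 100 = 94.9869
Fisher = √(L × P) = √(94.8627 × 94.9869) = 94.9248

94.92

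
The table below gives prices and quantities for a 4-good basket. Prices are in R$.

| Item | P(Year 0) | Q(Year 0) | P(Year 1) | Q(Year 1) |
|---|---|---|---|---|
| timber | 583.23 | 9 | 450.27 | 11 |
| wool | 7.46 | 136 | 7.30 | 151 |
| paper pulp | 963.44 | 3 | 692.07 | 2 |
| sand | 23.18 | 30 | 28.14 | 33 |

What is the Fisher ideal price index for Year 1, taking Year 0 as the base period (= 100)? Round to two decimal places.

Laspeyres component (base-period weights):
ΣP(Year 1)Q(Year 0) = 450.27×9 + 7.30×136 + 692.07×3 + 28.14×30 = 4052.43 + 992.8 + 2076.21 + 844.2 = 7965.64
ΣP(Year 0)Q(Year 0) = 583.23×9 + 7.46×136 + 963.44×3 + 23.18×30 = 5249.07 + 1014.56 + 2890.32 + 695.4 = 9849.35
L = 7965.64 / 9849.35 × 100 = 80.8748
Paasche component (current-period weights):
ΣP(Year 1)Q(Year 1) = 450.27×11 + 7.30×151 + 692.07×2 + 28.14×33 = 4952.97 + 1102.3 + 1384.14 + 928.62 = 8368.03
ΣP(Year 0)Q(Year 1) = 583.23×11 + 7.46×151 + 963.44×2 + 23.18×33 = 6415.53 + 1126.46 + 1926.88 + 764.94 = 10233.81
P = 8368.03 / 10233.81 × 100 = 81.7685
Fisher = √(L × P) = √(80.8748 × 81.7685) = 81.3204

81.32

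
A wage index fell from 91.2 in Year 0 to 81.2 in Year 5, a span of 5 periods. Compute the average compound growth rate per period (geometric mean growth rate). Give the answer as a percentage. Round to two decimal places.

-2.30%

Growth factor = (81.2/91.2)^(1/5) = (0.890351)^(1/5) = 0.977040
Growth rate = 0.977040 − 1 = -0.022960 = -2.2960%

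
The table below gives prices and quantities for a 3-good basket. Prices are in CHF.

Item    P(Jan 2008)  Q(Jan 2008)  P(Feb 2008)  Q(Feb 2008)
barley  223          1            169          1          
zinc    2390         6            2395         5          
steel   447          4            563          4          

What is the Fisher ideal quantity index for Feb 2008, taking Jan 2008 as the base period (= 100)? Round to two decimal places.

85.56

Laspeyres component (base-period weights):
ΣP(Jan 2008)Q(Feb 2008) = 223×1 + 2390×5 + 447×4 = 223 + 11950 + 1788 = 13961
ΣP(Jan 2008)Q(Jan 2008) = 223×1 + 2390×6 + 447×4 = 223 + 14340 + 1788 = 16351
L = 13961 / 16351 × 100 = 85.3832
Paasche component (current-period weights):
ΣP(Feb 2008)Q(Feb 2008) = 169×1 + 2395×5 + 563×4 = 169 + 11975 + 2252 = 14396
ΣP(Feb 2008)Q(Jan 2008) = 169×1 + 2395×6 + 563×4 = 169 + 14370 + 2252 = 16791
P = 14396 / 16791 × 100 = 85.7364
Fisher = √(L × P) = √(85.3832 × 85.7364) = 85.5596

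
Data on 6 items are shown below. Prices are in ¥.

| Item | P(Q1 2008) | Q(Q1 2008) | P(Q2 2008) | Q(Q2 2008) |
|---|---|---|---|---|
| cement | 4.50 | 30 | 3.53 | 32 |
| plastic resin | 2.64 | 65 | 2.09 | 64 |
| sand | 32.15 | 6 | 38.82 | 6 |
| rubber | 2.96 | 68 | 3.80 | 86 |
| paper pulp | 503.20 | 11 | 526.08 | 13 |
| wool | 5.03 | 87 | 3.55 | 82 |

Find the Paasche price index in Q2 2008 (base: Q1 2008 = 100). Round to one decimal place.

Paasche price index uses current-period quantities as weights.
ΣP(Q2 2008)·Q(Q2 2008) = 3.53×32 + 2.09×64 + 38.82×6 + 3.80×86 + 526.08×13 + 3.55×82 = 112.96 + 133.76 + 232.92 + 326.8 + 6839.04 + 291.1 = 7936.58
ΣP(Q1 2008)·Q(Q2 2008) = 4.50×32 + 2.64×64 + 32.15×6 + 2.96×86 + 503.20×13 + 5.03×82 = 144 + 168.96 + 192.9 + 254.56 + 6541.6 + 412.46 = 7714.48
Index = 7936.58 / 7714.48 × 100 = 102.8790

102.9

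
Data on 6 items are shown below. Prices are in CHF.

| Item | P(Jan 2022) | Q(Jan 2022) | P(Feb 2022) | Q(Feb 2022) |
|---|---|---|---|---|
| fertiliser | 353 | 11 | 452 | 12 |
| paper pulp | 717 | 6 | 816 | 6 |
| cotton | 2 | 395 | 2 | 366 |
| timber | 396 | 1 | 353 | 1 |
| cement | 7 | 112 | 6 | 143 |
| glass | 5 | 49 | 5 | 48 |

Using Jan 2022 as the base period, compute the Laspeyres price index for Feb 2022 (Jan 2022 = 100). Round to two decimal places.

Laspeyres price index uses base-period quantities as weights.
ΣP(Feb 2022)·Q(Jan 2022) = 452×11 + 816×6 + 2×395 + 353×1 + 6×112 + 5×49 = 4972 + 4896 + 790 + 353 + 672 + 245 = 11928
ΣP(Jan 2022)·Q(Jan 2022) = 353×11 + 717×6 + 2×395 + 396×1 + 7×112 + 5×49 = 3883 + 4302 + 790 + 396 + 784 + 245 = 10400
Index = 11928 / 10400 × 100 = 114.6923

114.69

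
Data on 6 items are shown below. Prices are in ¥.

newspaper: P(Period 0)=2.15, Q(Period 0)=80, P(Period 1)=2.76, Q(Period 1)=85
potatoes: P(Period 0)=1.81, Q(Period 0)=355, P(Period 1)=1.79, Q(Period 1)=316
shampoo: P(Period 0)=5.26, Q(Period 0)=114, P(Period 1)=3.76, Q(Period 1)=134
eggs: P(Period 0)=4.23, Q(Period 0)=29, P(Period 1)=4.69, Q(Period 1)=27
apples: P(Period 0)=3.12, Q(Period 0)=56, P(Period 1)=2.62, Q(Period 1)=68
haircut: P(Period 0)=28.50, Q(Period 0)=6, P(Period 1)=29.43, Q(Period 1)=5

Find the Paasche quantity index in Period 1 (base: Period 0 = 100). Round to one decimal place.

Paasche quantity index uses current-period prices as weights.
ΣP(Period 1)·Q(Period 1) = 2.76×85 + 1.79×316 + 3.76×134 + 4.69×27 + 2.62×68 + 29.43×5 = 234.6 + 565.64 + 503.84 + 126.63 + 178.16 + 147.15 = 1756.02
ΣP(Period 1)·Q(Period 0) = 2.76×80 + 1.79×355 + 3.76×114 + 4.69×29 + 2.62×56 + 29.43×6 = 220.8 + 635.45 + 428.64 + 136.01 + 146.72 + 176.58 = 1744.2
Index = 1756.02 / 1744.2 × 100 = 100.6777

100.7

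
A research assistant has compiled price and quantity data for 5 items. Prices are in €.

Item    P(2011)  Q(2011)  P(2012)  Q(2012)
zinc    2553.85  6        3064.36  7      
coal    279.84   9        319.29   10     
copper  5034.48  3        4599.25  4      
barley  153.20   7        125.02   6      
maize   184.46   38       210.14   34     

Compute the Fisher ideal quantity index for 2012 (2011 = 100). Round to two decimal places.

116.49

Laspeyres component (base-period weights):
ΣP(2011)Q(2012) = 2553.85×7 + 279.84×10 + 5034.48×4 + 153.20×6 + 184.46×34 = 17876.95 + 2798.4 + 20137.92 + 919.2 + 6271.64 = 48004.11
ΣP(2011)Q(2011) = 2553.85×6 + 279.84×9 + 5034.48×3 + 153.20×7 + 184.46×38 = 15323.1 + 2518.56 + 15103.44 + 1072.4 + 7009.48 = 41026.98
L = 48004.11 / 41026.98 × 100 = 117.0062
Paasche component (current-period weights):
ΣP(2012)Q(2012) = 3064.36×7 + 319.29×10 + 4599.25×4 + 125.02×6 + 210.14×34 = 21450.52 + 3192.9 + 18397 + 750.12 + 7144.76 = 50935.3
ΣP(2012)Q(2011) = 3064.36×6 + 319.29×9 + 4599.25×3 + 125.02×7 + 210.14×38 = 18386.16 + 2873.61 + 13797.75 + 875.14 + 7985.32 = 43917.98
P = 50935.3 / 43917.98 × 100 = 115.9782
Fisher = √(L × P) = √(117.0062 × 115.9782) = 116.4911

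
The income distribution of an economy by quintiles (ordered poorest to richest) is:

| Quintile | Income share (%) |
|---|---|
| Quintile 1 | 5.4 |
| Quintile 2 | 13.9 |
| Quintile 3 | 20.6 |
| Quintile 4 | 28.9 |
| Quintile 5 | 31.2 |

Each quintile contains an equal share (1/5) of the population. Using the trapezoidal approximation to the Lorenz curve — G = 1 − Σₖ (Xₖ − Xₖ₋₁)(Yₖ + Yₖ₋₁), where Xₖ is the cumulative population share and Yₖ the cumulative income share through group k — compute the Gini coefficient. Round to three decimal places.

Cumulative income shares Yₖ: 0.0540, 0.1930, 0.3990, 0.6880, 1.0000
Σ (Xₖ−Xₖ₋₁)(Yₖ+Yₖ₋₁) = (1/5)(0.0540+0.0000) + (1/5)(0.1930+0.0540) + (1/5)(0.3990+0.1930) + (1/5)(0.6880+0.3990) + (1/5)(1.0000+0.6880)
  = 0.0108 + 0.0494 + 0.1184 + 0.2174 + 0.3376 = 0.7336
G = 1 − 0.7336 = 0.2664

0.266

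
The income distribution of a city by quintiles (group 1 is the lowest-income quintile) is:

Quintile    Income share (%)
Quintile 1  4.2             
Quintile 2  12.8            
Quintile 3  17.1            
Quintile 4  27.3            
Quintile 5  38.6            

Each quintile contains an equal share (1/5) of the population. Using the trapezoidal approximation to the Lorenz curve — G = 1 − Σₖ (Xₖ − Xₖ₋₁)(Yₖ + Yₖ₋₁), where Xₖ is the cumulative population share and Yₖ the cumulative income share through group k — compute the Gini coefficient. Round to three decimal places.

Cumulative income shares Yₖ: 0.0420, 0.1700, 0.3410, 0.6140, 1.0000
Σ (Xₖ−Xₖ₋₁)(Yₖ+Yₖ₋₁) = (1/5)(0.0420+0.0000) + (1/5)(0.1700+0.0420) + (1/5)(0.3410+0.1700) + (1/5)(0.6140+0.3410) + (1/5)(1.0000+0.6140)
  = 0.0084 + 0.0424 + 0.1022 + 0.1910 + 0.3228 = 0.6668
G = 1 − 0.6668 = 0.3332

0.333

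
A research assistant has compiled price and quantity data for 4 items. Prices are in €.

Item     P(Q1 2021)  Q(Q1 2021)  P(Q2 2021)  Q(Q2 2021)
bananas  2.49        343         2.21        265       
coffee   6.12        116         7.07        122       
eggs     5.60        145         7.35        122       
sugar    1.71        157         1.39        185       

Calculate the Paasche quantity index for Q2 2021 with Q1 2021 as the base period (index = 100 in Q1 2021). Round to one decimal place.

Paasche quantity index uses current-period prices as weights.
ΣP(Q2 2021)·Q(Q2 2021) = 2.21×265 + 7.07×122 + 7.35×122 + 1.39×185 = 585.65 + 862.54 + 896.7 + 257.15 = 2602.04
ΣP(Q2 2021)·Q(Q1 2021) = 2.21×343 + 7.07×116 + 7.35×145 + 1.39×157 = 758.03 + 820.12 + 1065.75 + 218.23 = 2862.13
Index = 2602.04 / 2862.13 × 100 = 90.9127

90.9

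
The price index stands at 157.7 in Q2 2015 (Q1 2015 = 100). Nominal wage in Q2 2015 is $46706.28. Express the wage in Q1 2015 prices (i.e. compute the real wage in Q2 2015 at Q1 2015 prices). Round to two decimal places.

29617.17

Real = Nominal ÷ (Index/100) = 46706.28 ÷ (157.7/100)
     = 46706.28 ÷ 1.577 = 29617.1718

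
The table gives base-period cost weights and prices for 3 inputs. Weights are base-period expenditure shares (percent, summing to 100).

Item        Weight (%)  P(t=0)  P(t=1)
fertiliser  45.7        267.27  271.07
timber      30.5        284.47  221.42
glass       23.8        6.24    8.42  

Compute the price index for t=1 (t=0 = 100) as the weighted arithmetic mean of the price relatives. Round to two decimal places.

102.20

fertiliser: 45.7 × (271.07/267.27) = 45.7 × 1.014218 = 46.3498
timber: 30.5 × (221.42/284.47) = 30.5 × 0.778360 = 23.7400
glass: 23.8 × (8.42/6.24) = 23.8 × 1.349359 = 32.1147
Index = Σ wᵢ·(p₁ᵢ/p₀ᵢ) = 46.3498 + 23.7400 + 32.1147 = 102.2045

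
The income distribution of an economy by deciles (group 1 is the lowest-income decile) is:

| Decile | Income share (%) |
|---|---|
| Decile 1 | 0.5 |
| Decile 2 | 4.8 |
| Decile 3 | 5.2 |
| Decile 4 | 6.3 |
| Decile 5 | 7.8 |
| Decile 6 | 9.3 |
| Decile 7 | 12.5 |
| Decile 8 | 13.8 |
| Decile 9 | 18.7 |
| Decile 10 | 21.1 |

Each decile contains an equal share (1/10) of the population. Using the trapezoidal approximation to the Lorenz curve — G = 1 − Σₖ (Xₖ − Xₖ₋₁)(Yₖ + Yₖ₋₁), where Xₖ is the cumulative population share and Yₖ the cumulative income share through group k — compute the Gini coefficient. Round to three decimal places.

Cumulative income shares Yₖ: 0.0050, 0.0530, 0.1050, 0.1680, 0.2460, 0.3390, 0.4640, 0.6020, 0.7890, 1.0000
Σ (Xₖ−Xₖ₋₁)(Yₖ+Yₖ₋₁) = (1/10)(0.0050+0.0000) + (1/10)(0.0530+0.0050) + (1/10)(0.1050+0.0530) + (1/10)(0.1680+0.1050) + (1/10)(0.2460+0.1680) + (1/10)(0.3390+0.2460) + (1/10)(0.4640+0.3390) + (1/10)(0.6020+0.4640) + (1/10)(0.7890+0.6020) + (1/10)(1.0000+0.7890)
  = 0.0005 + 0.0058 + 0.0158 + 0.0273 + 0.0414 + 0.0585 + 0.0803 + 0.1066 + 0.1391 + 0.1789 = 0.6542
G = 1 − 0.6542 = 0.3458

0.346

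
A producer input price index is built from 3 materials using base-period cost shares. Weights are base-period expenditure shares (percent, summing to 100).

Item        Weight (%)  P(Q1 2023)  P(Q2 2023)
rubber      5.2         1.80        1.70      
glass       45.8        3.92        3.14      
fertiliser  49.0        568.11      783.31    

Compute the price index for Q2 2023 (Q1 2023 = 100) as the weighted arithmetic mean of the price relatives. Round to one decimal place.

109.2

rubber: 5.2 × (1.70/1.80) = 5.2 × 0.944444 = 4.9111
glass: 45.8 × (3.14/3.92) = 45.8 × 0.801020 = 36.6867
fertiliser: 49.0 × (783.31/568.11) = 49.0 × 1.378800 = 67.5612
Index = Σ wᵢ·(p₁ᵢ/p₀ᵢ) = 4.9111 + 36.6867 + 67.5612 = 109.1590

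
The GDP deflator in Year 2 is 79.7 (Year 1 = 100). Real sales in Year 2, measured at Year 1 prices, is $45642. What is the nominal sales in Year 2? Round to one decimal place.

36376.7

Nominal = Real × (Index/100) = 45642 × (79.7/100)
        = 45642 × 0.797 = 36376.6740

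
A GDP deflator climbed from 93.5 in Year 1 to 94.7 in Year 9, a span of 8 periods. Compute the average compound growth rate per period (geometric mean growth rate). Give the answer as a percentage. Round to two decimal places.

Growth factor = (94.7/93.5)^(1/8) = (1.012834)^(1/8) = 1.001595
Growth rate = 1.001595 − 1 = 0.001595 = 0.1595%

0.16%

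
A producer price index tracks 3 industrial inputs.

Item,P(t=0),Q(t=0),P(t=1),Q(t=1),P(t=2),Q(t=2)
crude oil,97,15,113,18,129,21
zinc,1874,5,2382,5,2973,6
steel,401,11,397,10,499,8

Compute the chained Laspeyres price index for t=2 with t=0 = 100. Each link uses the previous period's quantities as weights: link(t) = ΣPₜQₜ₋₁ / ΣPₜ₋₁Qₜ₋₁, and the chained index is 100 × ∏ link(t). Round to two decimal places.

146.03

Link t=0→t=1:
ΣP(t=1)Q(t=0) = 113×15 + 2382×5 + 397×11 = 1695 + 11910 + 4367 = 17972
ΣP(t=0)Q(t=0) = 97×15 + 1874×5 + 401×11 = 1455 + 9370 + 4411 = 15236
link = 17972/15236 = 1.179575
Link t=1→t=2:
ΣP(t=2)Q(t=1) = 129×18 + 2973×5 + 499×10 = 2322 + 14865 + 4990 = 22177
ΣP(t=1)Q(t=1) = 113×18 + 2382×5 + 397×10 = 2034 + 11910 + 3970 = 17914
link = 22177/17914 = 1.237970
Chained index = 100 × 1.179575 × 1.237970 = 146.0278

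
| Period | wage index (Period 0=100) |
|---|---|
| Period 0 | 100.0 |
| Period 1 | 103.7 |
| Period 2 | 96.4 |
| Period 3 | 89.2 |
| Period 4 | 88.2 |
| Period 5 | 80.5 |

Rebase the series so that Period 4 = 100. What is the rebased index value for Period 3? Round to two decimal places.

Rebased(Period 3) = 89.2 / 88.2 × 100 = 101.1338

101.13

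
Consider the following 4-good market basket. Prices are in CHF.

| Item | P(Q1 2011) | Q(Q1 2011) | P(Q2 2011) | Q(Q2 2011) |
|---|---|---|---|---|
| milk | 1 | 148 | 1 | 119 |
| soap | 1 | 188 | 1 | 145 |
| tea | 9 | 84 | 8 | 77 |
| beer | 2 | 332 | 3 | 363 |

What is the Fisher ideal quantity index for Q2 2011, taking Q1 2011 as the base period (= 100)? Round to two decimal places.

Laspeyres component (base-period weights):
ΣP(Q1 2011)Q(Q2 2011) = 1×119 + 1×145 + 9×77 + 2×363 = 119 + 145 + 693 + 726 = 1683
ΣP(Q1 2011)Q(Q1 2011) = 1×148 + 1×188 + 9×84 + 2×332 = 148 + 188 + 756 + 664 = 1756
L = 1683 / 1756 × 100 = 95.8428
Paasche component (current-period weights):
ΣP(Q2 2011)Q(Q2 2011) = 1×119 + 1×145 + 8×77 + 3×363 = 119 + 145 + 616 + 1089 = 1969
ΣP(Q2 2011)Q(Q1 2011) = 1×148 + 1×188 + 8×84 + 3×332 = 148 + 188 + 672 + 996 = 2004
P = 1969 / 2004 × 100 = 98.2535
Fisher = √(L × P) = √(95.8428 × 98.2535) = 97.0407

97.04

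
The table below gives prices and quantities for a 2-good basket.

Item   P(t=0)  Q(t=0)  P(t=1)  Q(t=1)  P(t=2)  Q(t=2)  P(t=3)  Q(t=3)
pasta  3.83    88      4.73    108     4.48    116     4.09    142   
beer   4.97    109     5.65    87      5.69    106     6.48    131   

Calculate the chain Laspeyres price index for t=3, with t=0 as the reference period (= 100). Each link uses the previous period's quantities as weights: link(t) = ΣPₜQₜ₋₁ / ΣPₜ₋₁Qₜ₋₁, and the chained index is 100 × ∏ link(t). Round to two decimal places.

118.62

Link t=0→t=1:
ΣP(t=1)Q(t=0) = 4.73×88 + 5.65×109 = 416.24 + 615.85 = 1032.09
ΣP(t=0)Q(t=0) = 3.83×88 + 4.97×109 = 337.04 + 541.73 = 878.77
link = 1032.09/878.77 = 1.174471
Link t=1→t=2:
ΣP(t=2)Q(t=1) = 4.48×108 + 5.69×87 = 483.84 + 495.03 = 978.87
ΣP(t=1)Q(t=1) = 4.73×108 + 5.65×87 = 510.84 + 491.55 = 1002.39
link = 978.87/1002.39 = 0.976536
Link t=2→t=3:
ΣP(t=3)Q(t=2) = 4.09×116 + 6.48×106 = 474.44 + 686.88 = 1161.32
ΣP(t=2)Q(t=2) = 4.48×116 + 5.69×106 = 519.68 + 603.14 = 1122.82
link = 1161.32/1122.82 = 1.034289
Chained index = 100 × 1.174471 × 0.976536 × 1.034289 = 118.6240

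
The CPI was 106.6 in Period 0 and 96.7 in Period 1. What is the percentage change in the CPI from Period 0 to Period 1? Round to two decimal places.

Change = (96.7 − 106.6) / 106.6 × 100
       = -9.9 / 106.6 × 100 = -9.2871%

-9.29%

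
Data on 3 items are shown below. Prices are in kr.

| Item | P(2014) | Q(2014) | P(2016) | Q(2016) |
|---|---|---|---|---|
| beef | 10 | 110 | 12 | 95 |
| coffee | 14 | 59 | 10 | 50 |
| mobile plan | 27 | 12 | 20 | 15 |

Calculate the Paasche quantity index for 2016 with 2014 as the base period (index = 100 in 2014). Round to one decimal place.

90.2

Paasche quantity index uses current-period prices as weights.
ΣP(2016)·Q(2016) = 12×95 + 10×50 + 20×15 = 1140 + 500 + 300 = 1940
ΣP(2016)·Q(2014) = 12×110 + 10×59 + 20×12 = 1320 + 590 + 240 = 2150
Index = 1940 / 2150 × 100 = 90.2326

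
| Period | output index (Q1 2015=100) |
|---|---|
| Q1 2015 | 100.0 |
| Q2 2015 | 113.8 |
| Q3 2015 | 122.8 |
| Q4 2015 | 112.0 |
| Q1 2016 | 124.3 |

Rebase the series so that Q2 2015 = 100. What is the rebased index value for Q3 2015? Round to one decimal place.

Rebased(Q3 2015) = 122.8 / 113.8 × 100 = 107.9086

107.9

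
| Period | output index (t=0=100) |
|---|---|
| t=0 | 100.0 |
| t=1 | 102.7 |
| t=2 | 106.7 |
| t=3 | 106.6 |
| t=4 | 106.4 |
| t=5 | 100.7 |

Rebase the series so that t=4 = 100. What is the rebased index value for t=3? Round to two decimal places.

Rebased(t=3) = 106.6 / 106.4 × 100 = 100.1880

100.19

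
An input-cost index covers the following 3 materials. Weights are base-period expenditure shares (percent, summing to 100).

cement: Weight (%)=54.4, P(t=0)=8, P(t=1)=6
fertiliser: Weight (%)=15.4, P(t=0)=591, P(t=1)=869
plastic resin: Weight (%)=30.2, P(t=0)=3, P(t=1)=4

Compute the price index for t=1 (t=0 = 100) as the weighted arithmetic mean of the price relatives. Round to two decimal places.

cement: 54.4 × (6/8) = 54.4 × 0.750000 = 40.8000
fertiliser: 15.4 × (869/591) = 15.4 × 1.470389 = 22.6440
plastic resin: 30.2 × (4/3) = 30.2 × 1.333333 = 40.2667
Index = Σ wᵢ·(p₁ᵢ/p₀ᵢ) = 40.8000 + 22.6440 + 40.2667 = 103.7107

103.71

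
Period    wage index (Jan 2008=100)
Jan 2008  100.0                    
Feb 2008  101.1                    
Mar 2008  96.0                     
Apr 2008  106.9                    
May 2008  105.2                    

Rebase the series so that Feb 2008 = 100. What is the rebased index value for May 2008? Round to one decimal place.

Rebased(May 2008) = 105.2 / 101.1 × 100 = 104.0554

104.1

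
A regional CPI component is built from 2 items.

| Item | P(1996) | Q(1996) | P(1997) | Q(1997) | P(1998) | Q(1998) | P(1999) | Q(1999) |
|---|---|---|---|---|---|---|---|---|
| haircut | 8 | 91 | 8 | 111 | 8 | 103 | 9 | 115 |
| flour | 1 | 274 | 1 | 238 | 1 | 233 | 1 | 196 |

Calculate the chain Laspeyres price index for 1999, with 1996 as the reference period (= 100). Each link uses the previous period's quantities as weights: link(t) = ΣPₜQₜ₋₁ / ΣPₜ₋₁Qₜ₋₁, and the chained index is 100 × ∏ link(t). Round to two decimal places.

109.74

Link 1996→1997:
ΣP(1997)Q(1996) = 8×91 + 1×274 = 728 + 274 = 1002
ΣP(1996)Q(1996) = 8×91 + 1×274 = 728 + 274 = 1002
link = 1002/1002 = 1.000000
Link 1997→1998:
ΣP(1998)Q(1997) = 8×111 + 1×238 = 888 + 238 = 1126
ΣP(1997)Q(1997) = 8×111 + 1×238 = 888 + 238 = 1126
link = 1126/1126 = 1.000000
Link 1998→1999:
ΣP(1999)Q(1998) = 9×103 + 1×233 = 927 + 233 = 1160
ΣP(1998)Q(1998) = 8×103 + 1×233 = 824 + 233 = 1057
link = 1160/1057 = 1.097446
Chained index = 100 × 1.000000 × 1.000000 × 1.097446 = 109.7446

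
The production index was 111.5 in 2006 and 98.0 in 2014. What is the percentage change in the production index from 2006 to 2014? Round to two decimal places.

Change = (98.0 − 111.5) / 111.5 × 100
       = -13.5 / 111.5 × 100 = -12.1076%

-12.11%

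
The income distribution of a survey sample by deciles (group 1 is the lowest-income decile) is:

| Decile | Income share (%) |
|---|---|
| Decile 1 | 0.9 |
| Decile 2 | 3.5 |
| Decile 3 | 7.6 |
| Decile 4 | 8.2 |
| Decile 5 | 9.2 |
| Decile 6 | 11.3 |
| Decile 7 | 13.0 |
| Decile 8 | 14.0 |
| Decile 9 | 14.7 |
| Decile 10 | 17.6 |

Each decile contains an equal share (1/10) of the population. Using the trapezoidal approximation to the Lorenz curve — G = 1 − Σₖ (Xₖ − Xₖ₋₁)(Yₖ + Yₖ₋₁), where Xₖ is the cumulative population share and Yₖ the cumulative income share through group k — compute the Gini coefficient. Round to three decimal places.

Cumulative income shares Yₖ: 0.0090, 0.0440, 0.1200, 0.2020, 0.2940, 0.4070, 0.5370, 0.6770, 0.8240, 1.0000
Σ (Xₖ−Xₖ₋₁)(Yₖ+Yₖ₋₁) = (1/10)(0.0090+0.0000) + (1/10)(0.0440+0.0090) + (1/10)(0.1200+0.0440) + (1/10)(0.2020+0.1200) + (1/10)(0.2940+0.2020) + (1/10)(0.4070+0.2940) + (1/10)(0.5370+0.4070) + (1/10)(0.6770+0.5370) + (1/10)(0.8240+0.6770) + (1/10)(1.0000+0.8240)
  = 0.0009 + 0.0053 + 0.0164 + 0.0322 + 0.0496 + 0.0701 + 0.0944 + 0.1214 + 0.1501 + 0.1824 = 0.7228
G = 1 − 0.7228 = 0.2772

0.277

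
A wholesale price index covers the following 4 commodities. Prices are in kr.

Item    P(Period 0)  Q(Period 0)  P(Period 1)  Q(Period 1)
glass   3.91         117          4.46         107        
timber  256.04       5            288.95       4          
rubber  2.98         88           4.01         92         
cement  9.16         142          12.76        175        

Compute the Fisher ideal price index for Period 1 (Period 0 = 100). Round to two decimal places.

Laspeyres component (base-period weights):
ΣP(Period 1)Q(Period 0) = 4.46×117 + 288.95×5 + 4.01×88 + 12.76×142 = 521.82 + 1444.75 + 352.88 + 1811.92 = 4131.37
ΣP(Period 0)Q(Period 0) = 3.91×117 + 256.04×5 + 2.98×88 + 9.16×142 = 457.47 + 1280.2 + 262.24 + 1300.72 = 3300.63
L = 4131.37 / 3300.63 × 100 = 125.1691
Paasche component (current-period weights):
ΣP(Period 1)Q(Period 1) = 4.46×107 + 288.95×4 + 4.01×92 + 12.76×175 = 477.22 + 1155.8 + 368.92 + 2233 = 4234.94
ΣP(Period 0)Q(Period 1) = 3.91×107 + 256.04×4 + 2.98×92 + 9.16×175 = 418.37 + 1024.16 + 274.16 + 1603 = 3319.69
P = 4234.94 / 3319.69 × 100 = 127.5703
Fisher = √(L × P) = √(125.1691 × 127.5703) = 126.3640

126.36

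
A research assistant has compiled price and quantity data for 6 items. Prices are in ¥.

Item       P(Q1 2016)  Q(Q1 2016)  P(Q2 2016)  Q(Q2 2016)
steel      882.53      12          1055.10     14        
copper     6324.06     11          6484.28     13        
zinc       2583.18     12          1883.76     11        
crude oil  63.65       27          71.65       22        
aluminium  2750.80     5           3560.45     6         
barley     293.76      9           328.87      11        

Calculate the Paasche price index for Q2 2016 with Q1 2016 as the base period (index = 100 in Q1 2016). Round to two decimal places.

Paasche price index uses current-period quantities as weights.
ΣP(Q2 2016)·Q(Q2 2016) = 1055.10×14 + 6484.28×13 + 1883.76×11 + 71.65×22 + 3560.45×6 + 328.87×11 = 14771.4 + 84295.64 + 20721.36 + 1576.3 + 21362.7 + 3617.57 = 146344.97
ΣP(Q1 2016)·Q(Q2 2016) = 882.53×14 + 6324.06×13 + 2583.18×11 + 63.65×22 + 2750.80×6 + 293.76×11 = 12355.42 + 82212.78 + 28414.98 + 1400.3 + 16504.8 + 3231.36 = 144119.64
Index = 146344.97 / 144119.64 × 100 = 101.5441

101.54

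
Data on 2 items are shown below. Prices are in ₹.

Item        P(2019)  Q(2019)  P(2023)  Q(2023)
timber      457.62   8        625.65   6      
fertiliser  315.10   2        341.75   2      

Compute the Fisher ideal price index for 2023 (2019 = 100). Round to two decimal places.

Laspeyres component (base-period weights):
ΣP(2023)Q(2019) = 625.65×8 + 341.75×2 = 5005.2 + 683.5 = 5688.7
ΣP(2019)Q(2019) = 457.62×8 + 315.10×2 = 3660.96 + 630.2 = 4291.16
L = 5688.7 / 4291.16 × 100 = 132.5679
Paasche component (current-period weights):
ΣP(2023)Q(2023) = 625.65×6 + 341.75×2 = 3753.9 + 683.5 = 4437.4
ΣP(2019)Q(2023) = 457.62×6 + 315.10×2 = 2745.72 + 630.2 = 3375.92
P = 4437.4 / 3375.92 × 100 = 131.4427
Fisher = √(L × P) = √(132.5679 × 131.4427) = 132.0041

132.00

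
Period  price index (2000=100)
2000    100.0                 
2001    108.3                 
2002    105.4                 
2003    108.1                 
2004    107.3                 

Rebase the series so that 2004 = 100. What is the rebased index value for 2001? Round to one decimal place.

Rebased(2001) = 108.3 / 107.3 × 100 = 100.9320

100.9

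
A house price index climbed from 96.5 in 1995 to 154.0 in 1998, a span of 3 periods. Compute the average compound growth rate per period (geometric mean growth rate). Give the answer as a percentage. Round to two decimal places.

Growth factor = (154.0/96.5)^(1/3) = (1.595855)^(1/3) = 1.168596
Growth rate = 1.168596 − 1 = 0.168596 = 16.8596%

16.86%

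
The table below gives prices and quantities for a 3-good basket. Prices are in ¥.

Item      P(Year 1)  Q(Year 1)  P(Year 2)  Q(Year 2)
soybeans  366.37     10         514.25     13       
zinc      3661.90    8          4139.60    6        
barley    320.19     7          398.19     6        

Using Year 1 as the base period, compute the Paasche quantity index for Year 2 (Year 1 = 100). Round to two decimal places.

Paasche quantity index uses current-period prices as weights.
ΣP(Year 2)·Q(Year 2) = 514.25×13 + 4139.60×6 + 398.19×6 = 6685.25 + 24837.6 + 2389.14 = 33911.99
ΣP(Year 2)·Q(Year 1) = 514.25×10 + 4139.60×8 + 398.19×7 = 5142.5 + 33116.8 + 2787.33 = 41046.63
Index = 33911.99 / 41046.63 × 100 = 82.6182

82.62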